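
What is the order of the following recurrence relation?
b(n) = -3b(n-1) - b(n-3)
The order is the largest lag k for which b(n-k) appears. Here the deepest term is b(n-3), so the order is 3.

Order 3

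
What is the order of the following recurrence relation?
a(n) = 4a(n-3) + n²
The order is the largest lag k for which a(n-k) appears. Here the deepest term is a(n-3) (the n² term is non-homogeneous and does not affect the order), so the order is 3.

Order 3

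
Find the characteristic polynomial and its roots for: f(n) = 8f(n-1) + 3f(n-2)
Substitute f(n) = rⁿ and divide through by rⁿ⁻²: r² - 8r - 3 = 0
Discriminant: 8² + 4·3 = 76, not a perfect square, so by the quadratic formula r = (8 ± √76)/2.
General solution: f(n) = A·r₁ⁿ + B·r₂ⁿ where r₁,r₂ = (8 ± √76)/2

Characteristic: r² - 8r - 3 = 0, Roots: r = (8 ± √76)/2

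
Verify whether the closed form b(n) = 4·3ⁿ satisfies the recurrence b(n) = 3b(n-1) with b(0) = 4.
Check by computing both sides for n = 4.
From the recurrence with b(0) = 4:
  b(0) = 4, b(1) = 12, b(2) = 36, b(3) = 108, b(4) = 324
  so the recurrence gives b(4) = 324.
From the proposed closed form b(n) = 4·3ⁿ:
  b(4) = 324.
Both sides give 324 at n = 4, and the initial condition(s) match, so the closed form is consistent.

Yes, the closed form is correct.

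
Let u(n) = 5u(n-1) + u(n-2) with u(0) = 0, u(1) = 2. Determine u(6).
Computing the sequence terms:
0, 2, 10, 52, 270, 1402, 7280

7280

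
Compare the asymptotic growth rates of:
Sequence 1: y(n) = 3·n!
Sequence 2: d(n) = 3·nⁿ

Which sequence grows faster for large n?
Comparing growth rates:
Growth-rate hierarchy: log n ≺ any polynomial ≺ any exponential cⁿ (c>1) ≺ n! ≺ nⁿ.
super-exponential nⁿ dominates factorial asymptotically.

d(n) grows faster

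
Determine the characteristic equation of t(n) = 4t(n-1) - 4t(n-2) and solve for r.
Substitute t(n) = rⁿ and divide through by rⁿ⁻²: r² - 4r + 4 = 0
Factor: (r - 2)² = 0, so r = 2 (double root).
General solution: t(n) = (A + Bn)·2ⁿ

Characteristic: r² - 4r + 4 = 0, Roots: r = 2 (double root)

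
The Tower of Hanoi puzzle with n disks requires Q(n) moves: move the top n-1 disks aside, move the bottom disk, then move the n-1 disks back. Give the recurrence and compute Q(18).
Moving n disks = move the top n-1 disks aside (Q(n-1) moves) + move the largest disk (1 move) + move the n-1 disks back on top (Q(n-1) moves), so Q(n) = 2Q(n-1) + 1, with Q(1) = 1 (a single disk takes one move).
First terms: 1, 3, 7, 15, 31, 63, … — each is one less than a power of 2. Indeed Q(n) + 1 = 2(Q(n-1) + 1) with Q(1) + 1 = 2, so Q(n) + 1 = 2ⁿ and Q(n) = 2ⁿ - 1.
Hence Q(18) = 2^18 - 1 = 262144 - 1 = 262143.

Q(n) = 2Q(n-1) + 1, Q(1) = 1; Q(18) = 262143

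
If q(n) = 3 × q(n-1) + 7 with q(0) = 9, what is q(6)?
Computing step by step:
q(0) = 9
q(1) = 3 × 9 + 7 = 34
q(2) = 3 × 34 + 7 = 109
q(3) = 3 × 109 + 7 = 334
q(4) = 3 × 334 + 7 = 1009
q(5) = 3 × 1009 + 7 = 3034
q(6) = 3 × 3034 + 7 = 9109

9109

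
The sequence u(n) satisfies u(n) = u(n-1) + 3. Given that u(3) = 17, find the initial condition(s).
u(3) = u(0) + 3·3, so u(0) = 17 - 9 = 8.

u(0) = 8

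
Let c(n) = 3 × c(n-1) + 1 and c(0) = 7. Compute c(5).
Computing step by step:
c(0) = 7
c(1) = 3 × 7 + 1 = 22
c(2) = 3 × 22 + 1 = 67
c(3) = 3 × 67 + 1 = 202
c(4) = 3 × 202 + 1 = 607
c(5) = 3 × 607 + 1 = 1822

1822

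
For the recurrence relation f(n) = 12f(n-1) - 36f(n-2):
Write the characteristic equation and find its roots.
Substitute f(n) = rⁿ and divide through by rⁿ⁻²: r² - 12r + 36 = 0
Factor: (r - 6)² = 0, so r = 6 (double root).
General solution: f(n) = (A + Bn)·6ⁿ

Characteristic: r² - 12r + 36 = 0, Roots: r = 6 (double root)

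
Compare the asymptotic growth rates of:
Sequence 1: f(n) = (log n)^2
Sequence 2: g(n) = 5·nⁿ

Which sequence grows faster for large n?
Comparing growth rates:
Growth-rate hierarchy: log n ≺ any polynomial ≺ any exponential cⁿ (c>1) ≺ n! ≺ nⁿ.
super-exponential nⁿ dominates polylogarithmic (log n)^2 asymptotically.

g(n) grows faster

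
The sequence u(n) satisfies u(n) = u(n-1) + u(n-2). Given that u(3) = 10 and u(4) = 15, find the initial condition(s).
Work backwards using u(k) = u(k+2) - u(k+1):
u(2) = u(4) - u(3) = 15 - 10 = 5
u(1) = u(3) - u(2) = 10 - 5 = 5
u(0) = u(2) - u(1) = 5 - 5 = 0

u(0) = 0, u(1) = 5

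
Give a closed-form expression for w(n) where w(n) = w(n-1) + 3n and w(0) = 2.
Recurrence: w(n) = w(n-1) + 3n, initial: w(0) = 2.
Telescoping: w(n) = w(0) + 3·Σᵢ₌₁ⁿ i = 2 + 3·n(n+1)/2.

w(n) = 3·n(n+1)/2 + 2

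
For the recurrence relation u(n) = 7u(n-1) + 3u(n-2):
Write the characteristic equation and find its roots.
Substitute u(n) = rⁿ and divide through by rⁿ⁻²: r² - 7r - 3 = 0
Discriminant: 7² + 4·3 = 61, not a perfect square, so by the quadratic formula r = (7 ± √61)/2.
General solution: u(n) = A·r₁ⁿ + B·r₂ⁿ where r₁,r₂ = (7 ± √61)/2

Characteristic: r² - 7r - 3 = 0, Roots: r = (7 ± √61)/2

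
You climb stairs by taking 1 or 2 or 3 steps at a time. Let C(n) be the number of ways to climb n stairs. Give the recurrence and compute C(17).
Condition on the size of the last step (1 to 3): before it there were n-1, …, n-3 stairs climbed, and these cases are disjoint, so C(n) = C(n-1) + C(n-2) + C(n-3) (order-3 linear recurrence).
Initial conditions by direct count (compositions of i into parts ≤ 3): C(1) = 1; C(2) = 2; C(3) = 4.
Iterating the recurrence: C(4) = 7, C(5) = 13, C(6) = 24, C(7) = 44, C(8) = 81, C(9) = 149, C(10) = 274, C(11) = 504, C(12) = 927, C(13) = 1705, C(14) = 3136, C(15) = 5768, C(16) = 10609, C(17) = 19513.

C(n) = C(n-1) + C(n-2) + C(n-3), C(1) = 1, C(2) = 2, C(3) = 4; C(17) = 19513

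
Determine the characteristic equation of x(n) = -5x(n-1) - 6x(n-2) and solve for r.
Substitute x(n) = rⁿ and divide through by rⁿ⁻²: r² + 5r + 6 = 0
Factor: (r + 2)(r + 3) = 0, so r = -2, -3.
General solution: x(n) = A·(-2)ⁿ + B·(-3)ⁿ

Characteristic: r² + 5r + 6 = 0, Roots: r = -2, -3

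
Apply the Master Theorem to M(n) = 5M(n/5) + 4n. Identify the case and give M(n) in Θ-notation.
Master Theorem template: M(n) = a·M(n/b) + f(n).
Here: a=5, b=5, f(n)=4n
Compute log_b(a) = log_5(5) = 1.
f(n) = 4n = Θ(n). Case 2: M(n) = Θ(n log n).

Case 2: M(n) = Θ(n log n)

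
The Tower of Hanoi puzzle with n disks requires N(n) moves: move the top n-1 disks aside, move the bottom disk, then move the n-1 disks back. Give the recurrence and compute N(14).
Moving n disks = move the top n-1 disks aside (N(n-1) moves) + move the largest disk (1 move) + move the n-1 disks back on top (N(n-1) moves), so N(n) = 2N(n-1) + 1, with N(1) = 1 (a single disk takes one move).
First terms: 1, 3, 7, 15, 31, 63, … — each is one less than a power of 2. Indeed N(n) + 1 = 2(N(n-1) + 1) with N(1) + 1 = 2, so N(n) + 1 = 2ⁿ and N(n) = 2ⁿ - 1.
Hence N(14) = 2^14 - 1 = 16384 - 1 = 16383.

N(n) = 2N(n-1) + 1, N(1) = 1; N(14) = 16383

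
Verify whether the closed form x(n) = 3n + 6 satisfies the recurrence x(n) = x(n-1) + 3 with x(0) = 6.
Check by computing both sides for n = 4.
From the recurrence with x(0) = 6:
  x(0) = 6, x(1) = 9, x(2) = 12, x(3) = 15, x(4) = 18
  so the recurrence gives x(4) = 18.
From the proposed closed form x(n) = 3n + 6:
  x(4) = 18.
Both sides give 18 at n = 4, and the initial condition(s) match, so the closed form is consistent.

Yes, the closed form is correct.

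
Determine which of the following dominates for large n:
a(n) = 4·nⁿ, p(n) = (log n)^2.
Comparing growth rates:
Growth-rate hierarchy: log n ≺ any polynomial ≺ any exponential cⁿ (c>1) ≺ n! ≺ nⁿ.
super-exponential nⁿ dominates polylogarithmic (log n)^2 asymptotically.

a(n) grows faster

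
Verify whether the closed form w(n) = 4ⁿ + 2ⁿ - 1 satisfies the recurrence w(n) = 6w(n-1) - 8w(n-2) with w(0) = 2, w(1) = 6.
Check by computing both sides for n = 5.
From the recurrence with w(0) = 2, w(1) = 6:
  w(0) = 2, w(1) = 6, w(2) = 20, w(3) = 72, w(4) = 272, w(5) = 1056
  so the recurrence gives w(5) = 1056.
From the proposed closed form w(n) = 4ⁿ + 2ⁿ - 1:
  w(5) = 1055.
The recurrence gives 1056 but the closed form gives 1055, so the closed form does not satisfy the recurrence.

No, the closed form is incorrect.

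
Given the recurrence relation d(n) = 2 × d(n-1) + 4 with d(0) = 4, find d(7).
Computing step by step:
d(0) = 4
d(1) = 2 × 4 + 4 = 12
d(2) = 2 × 12 + 4 = 28
d(3) = 2 × 28 + 4 = 60
d(4) = 2 × 60 + 4 = 124
d(5) = 2 × 124 + 4 = 252
d(6) = 2 × 252 + 4 = 508
d(7) = 2 × 508 + 4 = 1020

1020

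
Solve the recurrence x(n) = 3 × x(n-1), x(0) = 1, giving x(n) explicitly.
Recurrence: x(n) = 3 × x(n-1), initial: x(0) = 1.
Each term is 3 times the previous, so this is geometric with ratio 3. After n steps: x(n) = x(0)·3ⁿ = 3ⁿ.

x(n) = 3ⁿ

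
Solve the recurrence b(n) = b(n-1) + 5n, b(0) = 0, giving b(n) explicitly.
Recurrence: b(n) = b(n-1) + 5n, initial: b(0) = 0.
Telescoping: b(n) = b(0) + 5·Σᵢ₌₁ⁿ i = 0 + 5·n(n+1)/2.

b(n) = 5·n(n+1)/2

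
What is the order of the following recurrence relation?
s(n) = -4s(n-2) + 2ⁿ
The order is the largest lag k for which s(n-k) appears. Here the deepest term is s(n-2) (the 2ⁿ term is non-homogeneous and does not affect the order), so the order is 2.

Order 2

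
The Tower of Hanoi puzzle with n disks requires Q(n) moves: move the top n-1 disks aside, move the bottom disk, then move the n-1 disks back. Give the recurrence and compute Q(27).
Moving n disks = move the top n-1 disks aside (Q(n-1) moves) + move the largest disk (1 move) + move the n-1 disks back on top (Q(n-1) moves), so Q(n) = 2Q(n-1) + 1, with Q(1) = 1 (a single disk takes one move).
First terms: 1, 3, 7, 15, 31, 63, … — each is one less than a power of 2. Indeed Q(n) + 1 = 2(Q(n-1) + 1) with Q(1) + 1 = 2, so Q(n) + 1 = 2ⁿ and Q(n) = 2ⁿ - 1.
Hence Q(27) = 2^27 - 1 = 134217728 - 1 = 134217727.

Q(n) = 2Q(n-1) + 1, Q(1) = 1; Q(27) = 134217727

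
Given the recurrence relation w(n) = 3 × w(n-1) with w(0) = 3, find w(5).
Computing step by step:
w(0) = 3
w(1) = 3 × 3 = 9
w(2) = 3 × 9 = 27
w(3) = 3 × 27 = 81
w(4) = 3 × 81 = 243
w(5) = 3 × 243 = 729

729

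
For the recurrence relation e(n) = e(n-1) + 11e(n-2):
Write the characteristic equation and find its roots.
Substitute e(n) = rⁿ and divide through by rⁿ⁻²: r² - r - 11 = 0
Discriminant: 1² + 4·11 = 45, not a perfect square, so by the quadratic formula r = (1 ± √45)/2.
General solution: e(n) = A·r₁ⁿ + B·r₂ⁿ where r₁,r₂ = (1 ± √45)/2

Characteristic: r² - r - 11 = 0, Roots: r = (1 ± √45)/2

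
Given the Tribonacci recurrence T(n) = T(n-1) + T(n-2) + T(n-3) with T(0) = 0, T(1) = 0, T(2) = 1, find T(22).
Computing the sequence terms:
0, 0, 1, 1, 2, 4, 7, 13, 24, 44, 81, 149, 274, 504, 927, 1705, 3136, 5768, 10609, 19513, 35890, 66012, 121415

121415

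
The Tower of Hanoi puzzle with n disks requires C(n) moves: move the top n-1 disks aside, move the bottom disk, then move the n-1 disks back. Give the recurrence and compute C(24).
Moving n disks = move the top n-1 disks aside (C(n-1) moves) + move the largest disk (1 move) + move the n-1 disks back on top (C(n-1) moves), so C(n) = 2C(n-1) + 1, with C(1) = 1 (a single disk takes one move).
First terms: 1, 3, 7, 15, 31, 63, … — each is one less than a power of 2. Indeed C(n) + 1 = 2(C(n-1) + 1) with C(1) + 1 = 2, so C(n) + 1 = 2ⁿ and C(n) = 2ⁿ - 1.
Hence C(24) = 2^24 - 1 = 16777216 - 1 = 16777215.

C(n) = 2C(n-1) + 1, C(1) = 1; C(24) = 16777215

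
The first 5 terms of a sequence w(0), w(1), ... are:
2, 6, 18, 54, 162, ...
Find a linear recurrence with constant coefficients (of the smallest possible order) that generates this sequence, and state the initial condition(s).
Look for the lowest-order linear relation among consecutive terms.
Observation: each term is 3× the previous.
Check at n=2: 3·6 = 18. ✓

w(n) = 3 × w(n-1), w(0) = 2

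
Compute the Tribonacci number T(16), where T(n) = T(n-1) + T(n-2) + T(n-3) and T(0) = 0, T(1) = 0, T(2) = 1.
Computing the sequence terms:
0, 0, 1, 1, 2, 4, 7, 13, 24, 44, 81, 149, 274, 504, 927, 1705, 3136

3136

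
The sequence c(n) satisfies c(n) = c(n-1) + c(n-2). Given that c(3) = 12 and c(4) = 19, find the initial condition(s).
Work backwards using c(k) = c(k+2) - c(k+1):
c(2) = c(4) - c(3) = 19 - 12 = 7
c(1) = c(3) - c(2) = 12 - 7 = 5
c(0) = c(2) - c(1) = 7 - 5 = 2

c(0) = 2, c(1) = 5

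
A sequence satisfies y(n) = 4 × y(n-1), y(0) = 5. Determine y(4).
Computing step by step:
y(0) = 5
y(1) = 4 × 5 = 20
y(2) = 4 × 20 = 80
y(3) = 4 × 80 = 320
y(4) = 4 × 320 = 1280

1280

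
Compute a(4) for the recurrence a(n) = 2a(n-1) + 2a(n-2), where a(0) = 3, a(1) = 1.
Computing the sequence terms:
3, 1, 8, 18, 52

52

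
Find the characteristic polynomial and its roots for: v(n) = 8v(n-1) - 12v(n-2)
Substitute v(n) = rⁿ and divide through by rⁿ⁻²: r² - 8r + 12 = 0
Factor: (r - 2)(r - 6) = 0, so r = 2, 6.
General solution: v(n) = A·2ⁿ + B·6ⁿ

Characteristic: r² - 8r + 12 = 0, Roots: r = 2, 6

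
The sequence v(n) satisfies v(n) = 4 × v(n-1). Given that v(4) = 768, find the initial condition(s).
In general v(n) = 4ⁿ · v(0). At n = 4: v(0) = v(4) / 4^4 = 768 / 256 = 3.

v(0) = 3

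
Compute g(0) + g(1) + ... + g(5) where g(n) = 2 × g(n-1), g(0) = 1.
Computing the sequence terms: 1, 2, 4, 8, 16, 32
Adding these values together:

63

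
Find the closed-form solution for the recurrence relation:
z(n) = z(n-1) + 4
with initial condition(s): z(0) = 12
Recurrence: z(n) = z(n-1) + 4, initial: z(0) = 12.
Each step adds 4, so z(n) = z(0) + 4n = 4n + 12.

z(n) = 4n + 12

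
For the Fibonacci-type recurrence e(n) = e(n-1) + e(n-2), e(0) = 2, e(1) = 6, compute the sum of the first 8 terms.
Computing the sequence terms: 2, 6, 8, 14, 22, 36, 58, 94
Adding these values together:

240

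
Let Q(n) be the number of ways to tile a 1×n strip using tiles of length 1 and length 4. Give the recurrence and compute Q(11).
Condition on the last tile: it has length 1 (leaving a 1×(n-1) strip) or length 4 (leaving a 1×(n-4) strip), so Q(n) = Q(n-1) + Q(n-4) (order-4 linear recurrence).
For 0 ≤ i < 4 only unit tiles fit, so Q(i) = 1.
Iterating the recurrence: Q(4) = 2, Q(5) = 3, Q(6) = 4, Q(7) = 5, Q(8) = 7, Q(9) = 10, Q(10) = 14, Q(11) = 19.

Q(n) = Q(n-1) + Q(n-4), with Q(i) = 1 for 0 ≤ i < 4; Q(11) = 19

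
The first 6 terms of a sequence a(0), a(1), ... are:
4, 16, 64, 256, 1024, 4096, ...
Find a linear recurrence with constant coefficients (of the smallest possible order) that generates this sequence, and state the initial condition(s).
Look for the lowest-order linear relation among consecutive terms.
Observation: each term is 4× the previous.
Check at n=2: 4·16 = 64. ✓

a(n) = 4 × a(n-1), a(0) = 4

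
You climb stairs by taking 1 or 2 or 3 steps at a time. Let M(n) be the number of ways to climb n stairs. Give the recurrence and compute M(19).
Condition on the size of the last step (1 to 3): before it there were n-1, …, n-3 stairs climbed, and these cases are disjoint, so M(n) = M(n-1) + M(n-2) + M(n-3) (order-3 linear recurrence).
Initial conditions by direct count (compositions of i into parts ≤ 3): M(1) = 1; M(2) = 2; M(3) = 4.
Iterating the recurrence: M(4) = 7, M(5) = 13, M(6) = 24, M(7) = 44, M(8) = 81, M(9) = 149, M(10) = 274, M(11) = 504, M(12) = 927, M(13) = 1705, M(14) = 3136, M(15) = 5768, M(16) = 10609, M(17) = 19513, M(18) = 35890, M(19) = 66012.

M(n) = M(n-1) + M(n-2) + M(n-3), M(1) = 1, M(2) = 2, M(3) = 4; M(19) = 66012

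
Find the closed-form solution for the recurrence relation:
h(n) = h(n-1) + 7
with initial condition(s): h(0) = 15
Recurrence: h(n) = h(n-1) + 7, initial: h(0) = 15.
Each step adds 7, so h(n) = h(0) + 7n = 7n + 15.

h(n) = 7n + 15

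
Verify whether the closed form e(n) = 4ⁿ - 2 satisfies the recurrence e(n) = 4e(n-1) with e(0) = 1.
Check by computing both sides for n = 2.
From the recurrence with e(0) = 1:
  e(0) = 1, e(1) = 4, e(2) = 16
  so the recurrence gives e(2) = 16.
From the proposed closed form e(n) = 4ⁿ - 2:
  e(2) = 14.
The recurrence gives 16 but the closed form gives 14, so the closed form does not satisfy the recurrence.

No, the closed form is incorrect.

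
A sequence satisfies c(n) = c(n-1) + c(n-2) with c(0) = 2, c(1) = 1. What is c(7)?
Computing the sequence terms:
2, 1, 3, 4, 7, 11, 18, 29

29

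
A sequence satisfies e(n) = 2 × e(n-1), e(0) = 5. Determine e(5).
Computing step by step:
e(0) = 5
e(1) = 2 × 5 = 10
e(2) = 2 × 10 = 20
e(3) = 2 × 20 = 40
e(4) = 2 × 40 = 80
e(5) = 2 × 80 = 160

160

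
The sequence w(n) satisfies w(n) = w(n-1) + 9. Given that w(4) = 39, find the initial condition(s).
w(4) = w(0) + 4·9, so w(0) = 39 - 36 = 3.

w(0) = 3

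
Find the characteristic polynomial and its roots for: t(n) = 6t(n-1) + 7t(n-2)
Substitute t(n) = rⁿ and divide through by rⁿ⁻²: r² - 6r - 7 = 0
Factor: (r + 1)(r - 7) = 0, so r = -1, 7.
General solution: t(n) = A·(-1)ⁿ + B·7ⁿ

Characteristic: r² - 6r - 7 = 0, Roots: r = -1, 7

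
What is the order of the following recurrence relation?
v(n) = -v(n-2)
The order is the largest lag k for which v(n-k) appears. Here the deepest term is v(n-2), so the order is 2.

Order 2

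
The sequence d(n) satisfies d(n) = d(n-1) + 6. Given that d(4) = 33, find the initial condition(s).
d(4) = d(0) + 4·6, so d(0) = 33 - 24 = 9.

d(0) = 9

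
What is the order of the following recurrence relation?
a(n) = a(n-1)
The order is the largest lag k for which a(n-k) appears. Here the deepest term is a(n-1), so the order is 1.

Order 1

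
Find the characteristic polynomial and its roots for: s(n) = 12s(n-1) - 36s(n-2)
Substitute s(n) = rⁿ and divide through by rⁿ⁻²: r² - 12r + 36 = 0
Factor: (r - 6)² = 0, so r = 6 (double root).
General solution: s(n) = (A + Bn)·6ⁿ

Characteristic: r² - 12r + 36 = 0, Roots: r = 6 (double root)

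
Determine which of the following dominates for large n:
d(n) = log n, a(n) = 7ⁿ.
Comparing growth rates:
Growth-rate hierarchy: log n ≺ any polynomial ≺ any exponential cⁿ (c>1) ≺ n! ≺ nⁿ.
exponential base 7 dominates logarithmic asymptotically.

a(n) grows faster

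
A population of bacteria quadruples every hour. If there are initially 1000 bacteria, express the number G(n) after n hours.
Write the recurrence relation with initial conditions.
Each hour multiplies the count by 4, so the count after n hours depends only on the count after n-1 hours: G(n) = 4 × G(n-1). The starting count gives G(0) = 1000.
Unrolling n times gives the closed form G(n) = 1000 × 4ⁿ.

G(n) = 4 × G(n-1), G(0) = 1000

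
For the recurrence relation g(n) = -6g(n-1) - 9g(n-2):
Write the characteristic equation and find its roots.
Substitute g(n) = rⁿ and divide through by rⁿ⁻²: r² + 6r + 9 = 0
Factor: (r + 3)² = 0, so r = -3 (double root).
General solution: g(n) = (A + Bn)·(-3)ⁿ

Characteristic: r² + 6r + 9 = 0, Roots: r = -3 (double root)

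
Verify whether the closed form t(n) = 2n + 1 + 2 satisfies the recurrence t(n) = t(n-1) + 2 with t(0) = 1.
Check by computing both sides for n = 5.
From the recurrence with t(0) = 1:
  t(0) = 1, t(1) = 3, t(2) = 5, t(3) = 7, t(4) = 9, t(5) = 11
  so the recurrence gives t(5) = 11.
From the proposed closed form t(n) = 2n + 1 + 2:
  t(5) = 13.
The recurrence gives 11 but the closed form gives 13, so the closed form does not satisfy the recurrence.

No, the closed form is incorrect.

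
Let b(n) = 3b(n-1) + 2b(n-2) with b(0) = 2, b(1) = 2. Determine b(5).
Computing the sequence terms:
2, 2, 10, 34, 122, 434

434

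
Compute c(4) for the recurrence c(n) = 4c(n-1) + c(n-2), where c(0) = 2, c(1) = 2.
Computing the sequence terms:
2, 2, 10, 42, 178

178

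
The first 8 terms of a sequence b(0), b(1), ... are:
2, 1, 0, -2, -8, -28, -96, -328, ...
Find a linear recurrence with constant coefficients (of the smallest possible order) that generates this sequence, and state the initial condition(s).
Look for the lowest-order linear relation among consecutive terms.
Observation: b(n) - 4·b(n-1) - (-2)·b(n-2) = 0 holds for the shown terms, and no order-1 relation b(n) = α·b(n-1) + β fits.
Check at n=3: 4·0 + (-2)·1 = -2. ✓

b(n) = 4b(n-1) - 2b(n-2), b(0) = 2, b(1) = 1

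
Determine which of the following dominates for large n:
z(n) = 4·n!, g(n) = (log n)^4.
Comparing growth rates:
Growth-rate hierarchy: log n ≺ any polynomial ≺ any exponential cⁿ (c>1) ≺ n! ≺ nⁿ.
factorial dominates polylogarithmic (log n)^4 asymptotically.

z(n) grows faster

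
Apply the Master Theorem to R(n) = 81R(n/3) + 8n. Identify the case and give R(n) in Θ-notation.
Master Theorem template: R(n) = a·R(n/b) + f(n).
Here: a=81, b=3, f(n)=8n
Compute log_b(a) = log_3(81) = 4.
f(n) = 8n = O(n^(4-ε)) with ε = 3. Case 1: R(n) = Θ(n^log_b(a)) = Θ(n^4).

Case 1: R(n) = Θ(n^4)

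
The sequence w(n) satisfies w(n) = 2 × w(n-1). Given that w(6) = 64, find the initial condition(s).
In general w(n) = 2ⁿ · w(0). At n = 6: w(0) = w(6) / 2^6 = 64 / 64 = 1.

w(0) = 1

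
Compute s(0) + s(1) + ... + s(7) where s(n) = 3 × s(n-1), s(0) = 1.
Computing the sequence terms: 1, 3, 9, 27, 81, 243, 729, 2187
Adding these values together:

3280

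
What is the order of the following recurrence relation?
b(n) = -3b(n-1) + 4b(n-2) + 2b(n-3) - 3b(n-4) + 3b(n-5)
The order is the largest lag k for which b(n-k) appears. Here the deepest term is b(n-5), so the order is 5.

Order 5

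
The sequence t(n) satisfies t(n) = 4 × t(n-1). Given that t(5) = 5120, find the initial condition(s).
In general t(n) = 4ⁿ · t(0). At n = 5: t(0) = t(5) / 4^5 = 5120 / 1024 = 5.

t(0) = 5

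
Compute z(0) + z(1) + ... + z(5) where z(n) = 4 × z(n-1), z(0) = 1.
Computing the sequence terms: 1, 4, 16, 64, 256, 1024
Adding these values together:

1365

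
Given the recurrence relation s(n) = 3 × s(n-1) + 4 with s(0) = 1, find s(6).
Computing step by step:
s(0) = 1
s(1) = 3 × 1 + 4 = 7
s(2) = 3 × 7 + 4 = 25
s(3) = 3 × 25 + 4 = 79
s(4) = 3 × 79 + 4 = 241
s(5) = 3 × 241 + 4 = 727
s(6) = 3 × 727 + 4 = 2185

2185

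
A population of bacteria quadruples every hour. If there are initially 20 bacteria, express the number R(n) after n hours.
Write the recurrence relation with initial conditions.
Each hour multiplies the count by 4, so the count after n hours depends only on the count after n-1 hours: R(n) = 4 × R(n-1). The starting count gives R(0) = 20.
Unrolling n times gives the closed form R(n) = 20 × 4ⁿ.

R(n) = 4 × R(n-1), R(0) = 20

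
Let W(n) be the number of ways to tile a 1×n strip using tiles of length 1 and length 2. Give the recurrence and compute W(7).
Condition on the last tile: it has length 1 (leaving a 1×(n-1) strip) or length 2 (leaving a 1×(n-2) strip), so W(n) = W(n-1) + W(n-2) (order-2 linear recurrence).
For 0 ≤ i < 2 only unit tiles fit, so W(i) = 1.
Iterating the recurrence: W(2) = 2, W(3) = 3, W(4) = 5, W(5) = 8, W(6) = 13, W(7) = 21.

W(n) = W(n-1) + W(n-2), with W(i) = 1 for 0 ≤ i < 2; W(7) = 21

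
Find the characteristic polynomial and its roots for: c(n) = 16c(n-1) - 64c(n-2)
Substitute c(n) = rⁿ and divide through by rⁿ⁻²: r² - 16r + 64 = 0
Factor: (r - 8)² = 0, so r = 8 (double root).
General solution: c(n) = (A + Bn)·8ⁿ

Characteristic: r² - 16r + 64 = 0, Roots: r = 8 (double root)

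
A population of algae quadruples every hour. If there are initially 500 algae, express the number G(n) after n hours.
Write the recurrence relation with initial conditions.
Each hour multiplies the count by 4, so the count after n hours depends only on the count after n-1 hours: G(n) = 4 × G(n-1). The starting count gives G(0) = 500.
Unrolling n times gives the closed form G(n) = 500 × 4ⁿ.

G(n) = 4 × G(n-1), G(0) = 500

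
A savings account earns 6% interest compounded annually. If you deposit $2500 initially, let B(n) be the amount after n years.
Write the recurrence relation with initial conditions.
Each year the balance grows by 6%, i.e. is multiplied by 1 + 6/100 = 1.06, so B(n) = 1.06 × B(n-1). The initial deposit gives B(0) = 2500.
Unrolling gives the closed form B(n) = 2500 × (1.06)ⁿ.

B(n) = 1.06 × B(n-1), B(0) = 2500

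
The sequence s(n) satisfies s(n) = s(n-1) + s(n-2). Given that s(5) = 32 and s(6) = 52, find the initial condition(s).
Work backwards using s(k) = s(k+2) - s(k+1):
s(4) = s(6) - s(5) = 52 - 32 = 20
s(3) = s(5) - s(4) = 32 - 20 = 12
s(2) = s(4) - s(3) = 20 - 12 = 8
s(1) = s(3) - s(2) = 12 - 8 = 4
s(0) = s(2) - s(1) = 8 - 4 = 4

s(0) = 4, s(1) = 4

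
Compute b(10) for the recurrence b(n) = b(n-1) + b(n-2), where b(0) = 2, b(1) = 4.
Computing the sequence terms:
2, 4, 6, 10, 16, 26, 42, 68, 110, 178, 288

288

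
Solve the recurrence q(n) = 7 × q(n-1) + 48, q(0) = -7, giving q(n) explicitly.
Recurrence: q(n) = 7 × q(n-1) + 48, initial: q(0) = -7.
Try q(n) = A·7ⁿ + C. Substituting: A·7ⁿ + C = 7(A·7ⁿ⁻¹ + C) + 48 = A·7ⁿ + 7C + 48, so C = 7C + 48, giving C = -8. Then q(0) = A - 8 = -7 gives A = 1.

q(n) = 7ⁿ - 8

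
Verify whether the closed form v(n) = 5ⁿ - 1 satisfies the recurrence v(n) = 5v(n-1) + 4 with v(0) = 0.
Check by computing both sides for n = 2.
From the recurrence with v(0) = 0:
  v(0) = 0, v(1) = 4, v(2) = 24
  so the recurrence gives v(2) = 24.
From the proposed closed form v(n) = 5ⁿ - 1:
  v(2) = 24.
Both sides give 24 at n = 2, and the initial condition(s) match, so the closed form is consistent.

Yes, the closed form is correct.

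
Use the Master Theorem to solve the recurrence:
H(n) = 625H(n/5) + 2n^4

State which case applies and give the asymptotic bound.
Master Theorem template: H(n) = a·H(n/b) + f(n).
Here: a=625, b=5, f(n)=2n^4
Compute log_b(a) = log_5(625) = 4.
f(n) = 2n^4 = Θ(n^4). Case 2: H(n) = Θ(n^4 log n).

Case 2: H(n) = Θ(n^4 log n)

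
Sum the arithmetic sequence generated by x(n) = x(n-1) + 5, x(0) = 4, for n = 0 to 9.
Computing the sequence terms: 4, 9, 14, 19, 24, 29, 34, 39, 44, 49
Adding these values together:

265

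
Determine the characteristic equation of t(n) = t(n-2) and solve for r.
Substitute t(n) = rⁿ and divide through by rⁿ⁻²: r² - 1 = 0
Factor: (r - 1)(r + 1) = 0, so r = 1, -1.
General solution: t(n) = A·1ⁿ + B·(-1)ⁿ

Characteristic: r² - 1 = 0, Roots: r = 1, -1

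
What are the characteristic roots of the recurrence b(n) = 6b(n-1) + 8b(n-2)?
Substitute b(n) = rⁿ and divide through by rⁿ⁻²: r² - 6r - 8 = 0
Discriminant: 6² + 4·8 = 68, not a perfect square, so by the quadratic formula r = (6 ± √68)/2.
General solution: b(n) = A·r₁ⁿ + B·r₂ⁿ where r₁,r₂ = (6 ± √68)/2

Characteristic: r² - 6r - 8 = 0, Roots: r = (6 ± √68)/2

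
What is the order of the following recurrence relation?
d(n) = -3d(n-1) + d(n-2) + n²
The order is the largest lag k for which d(n-k) appears. Here the deepest term is d(n-2) (the n² term is non-homogeneous and does not affect the order), so the order is 2.

Order 2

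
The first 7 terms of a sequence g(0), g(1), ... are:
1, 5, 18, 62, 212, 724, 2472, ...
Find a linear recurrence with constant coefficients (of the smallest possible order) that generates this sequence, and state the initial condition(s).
Look for the lowest-order linear relation among consecutive terms.
Observation: g(n) - 4·g(n-1) - (-2)·g(n-2) = 0 holds for the shown terms, and no order-1 relation g(n) = α·g(n-1) + β fits.
Check at n=3: 4·18 + (-2)·5 = 62. ✓

g(n) = 4g(n-1) - 2g(n-2), g(0) = 1, g(1) = 5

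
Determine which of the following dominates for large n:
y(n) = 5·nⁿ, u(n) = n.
Comparing growth rates:
Growth-rate hierarchy: log n ≺ any polynomial ≺ any exponential cⁿ (c>1) ≺ n! ≺ nⁿ.
super-exponential nⁿ dominates polynomial degree 1 asymptotically.

y(n) grows faster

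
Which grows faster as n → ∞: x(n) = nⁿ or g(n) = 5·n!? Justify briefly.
Comparing growth rates:
Growth-rate hierarchy: log n ≺ any polynomial ≺ any exponential cⁿ (c>1) ≺ n! ≺ nⁿ.
super-exponential nⁿ dominates factorial asymptotically.

x(n) grows faster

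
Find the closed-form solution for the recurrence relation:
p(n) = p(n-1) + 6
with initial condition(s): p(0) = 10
Recurrence: p(n) = p(n-1) + 6, initial: p(0) = 10.
Each step adds 6, so p(n) = p(0) + 6n = 6n + 10.

p(n) = 6n + 10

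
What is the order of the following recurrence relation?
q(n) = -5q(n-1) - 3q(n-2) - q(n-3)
The order is the largest lag k for which q(n-k) appears. Here the deepest term is q(n-3), so the order is 3.

Order 3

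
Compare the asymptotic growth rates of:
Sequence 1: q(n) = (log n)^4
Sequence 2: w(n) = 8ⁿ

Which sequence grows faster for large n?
Comparing growth rates:
Growth-rate hierarchy: log n ≺ any polynomial ≺ any exponential cⁿ (c>1) ≺ n! ≺ nⁿ.
exponential base 8 dominates polylogarithmic (log n)^4 asymptotically.

w(n) grows faster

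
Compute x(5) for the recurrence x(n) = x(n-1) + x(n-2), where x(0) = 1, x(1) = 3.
Computing the sequence terms:
1, 3, 4, 7, 11, 18

18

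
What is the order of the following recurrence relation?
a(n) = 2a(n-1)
The order is the largest lag k for which a(n-k) appears. Here the deepest term is a(n-1), so the order is 1.

Order 1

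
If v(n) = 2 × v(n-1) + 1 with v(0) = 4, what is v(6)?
Computing step by step:
v(0) = 4
v(1) = 2 × 4 + 1 = 9
v(2) = 2 × 9 + 1 = 19
v(3) = 2 × 19 + 1 = 39
v(4) = 2 × 39 + 1 = 79
v(5) = 2 × 79 + 1 = 159
v(6) = 2 × 159 + 1 = 319

319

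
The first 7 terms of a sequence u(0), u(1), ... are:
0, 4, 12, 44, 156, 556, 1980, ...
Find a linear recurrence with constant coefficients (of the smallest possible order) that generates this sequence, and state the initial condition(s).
Look for the lowest-order linear relation among consecutive terms.
Observation: u(n) - 3·u(n-1) - (2)·u(n-2) = 0 holds for the shown terms, and no order-1 relation u(n) = α·u(n-1) + β fits.
Check at n=3: 3·12 + (2)·4 = 44. ✓

u(n) = 3u(n-1) + 2u(n-2), u(0) = 0, u(1) = 4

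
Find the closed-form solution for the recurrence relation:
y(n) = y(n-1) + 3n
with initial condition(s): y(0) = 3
Recurrence: y(n) = y(n-1) + 3n, initial: y(0) = 3.
Telescoping: y(n) = y(0) + 3·Σᵢ₌₁ⁿ i = 3 + 3·n(n+1)/2.

y(n) = 3·n(n+1)/2 + 3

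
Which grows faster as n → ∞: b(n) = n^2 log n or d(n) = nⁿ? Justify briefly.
Comparing growth rates:
Growth-rate hierarchy: log n ≺ any polynomial ≺ any exponential cⁿ (c>1) ≺ n! ≺ nⁿ.
super-exponential nⁿ dominates polynomial degree 2 (with log factor) asymptotically.

d(n) grows faster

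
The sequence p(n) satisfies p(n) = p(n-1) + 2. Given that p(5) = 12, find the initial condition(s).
p(5) = p(0) + 5·2, so p(0) = 12 - 10 = 2.

p(0) = 2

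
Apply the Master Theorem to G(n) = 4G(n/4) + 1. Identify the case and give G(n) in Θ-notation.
Master Theorem template: G(n) = a·G(n/b) + f(n).
Here: a=4, b=4, f(n)=1
Compute log_b(a) = log_4(4) = 1.
f(n) = 1 = O(n^(1-ε)) with ε = 1. Case 1: G(n) = Θ(n^log_b(a)) = Θ(n).

Case 1: G(n) = Θ(n)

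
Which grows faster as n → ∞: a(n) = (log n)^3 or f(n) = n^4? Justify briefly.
Comparing growth rates:
Growth-rate hierarchy: log n ≺ any polynomial ≺ any exponential cⁿ (c>1) ≺ n! ≺ nⁿ.
polynomial degree 4 dominates polylogarithmic (log n)^3 asymptotically.

f(n) grows faster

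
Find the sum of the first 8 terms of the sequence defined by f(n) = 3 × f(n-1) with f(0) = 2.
Computing the sequence terms: 2, 6, 18, 54, 162, 486, 1458, 4374
Adding these values together:

6560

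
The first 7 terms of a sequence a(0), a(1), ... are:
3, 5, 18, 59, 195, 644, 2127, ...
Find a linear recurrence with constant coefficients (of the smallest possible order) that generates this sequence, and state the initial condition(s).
Look for the lowest-order linear relation among consecutive terms.
Observation: a(n) - 3·a(n-1) - (1)·a(n-2) = 0 holds for the shown terms, and no order-1 relation a(n) = α·a(n-1) + β fits.
Check at n=3: 3·18 + (1)·5 = 59. ✓

a(n) = 3a(n-1) + a(n-2), a(0) = 3, a(1) = 5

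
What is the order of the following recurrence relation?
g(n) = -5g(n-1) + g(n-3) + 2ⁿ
The order is the largest lag k for which g(n-k) appears. Here the deepest term is g(n-3) (the 2ⁿ term is non-homogeneous and does not affect the order), so the order is 3.

Order 3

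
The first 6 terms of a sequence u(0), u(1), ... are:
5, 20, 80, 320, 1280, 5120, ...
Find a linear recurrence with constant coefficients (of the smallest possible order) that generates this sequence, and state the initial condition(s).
Look for the lowest-order linear relation among consecutive terms.
Observation: each term is 4× the previous.
Check at n=2: 4·20 = 80. ✓

u(n) = 4 × u(n-1), u(0) = 5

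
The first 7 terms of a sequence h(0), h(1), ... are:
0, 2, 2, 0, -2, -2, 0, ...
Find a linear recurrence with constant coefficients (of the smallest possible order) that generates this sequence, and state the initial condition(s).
Look for the lowest-order linear relation among consecutive terms.
Observation: h(n) - 1·h(n-1) - (-1)·h(n-2) = 0 holds for the shown terms, and no order-1 relation h(n) = α·h(n-1) + β fits.
Check at n=3: 1·2 + (-1)·2 = 0. ✓

h(n) = h(n-1) - h(n-2), h(0) = 0, h(1) = 2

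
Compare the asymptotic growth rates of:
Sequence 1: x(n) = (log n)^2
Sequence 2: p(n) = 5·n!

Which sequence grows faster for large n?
Comparing growth rates:
Growth-rate hierarchy: log n ≺ any polynomial ≺ any exponential cⁿ (c>1) ≺ n! ≺ nⁿ.
factorial dominates polylogarithmic (log n)^2 asymptotically.

p(n) grows faster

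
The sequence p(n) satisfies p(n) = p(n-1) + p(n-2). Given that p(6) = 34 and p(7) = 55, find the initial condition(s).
Work backwards using p(k) = p(k+2) - p(k+1):
p(5) = p(7) - p(6) = 55 - 34 = 21
p(4) = p(6) - p(5) = 34 - 21 = 13
p(3) = p(5) - p(4) = 21 - 13 = 8
p(2) = p(4) - p(3) = 13 - 8 = 5
p(1) = p(3) - p(2) = 8 - 5 = 3
p(0) = p(2) - p(1) = 5 - 3 = 2

p(0) = 2, p(1) = 3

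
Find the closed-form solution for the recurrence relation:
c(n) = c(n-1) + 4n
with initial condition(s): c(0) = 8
Recurrence: c(n) = c(n-1) + 4n, initial: c(0) = 8.
Telescoping: c(n) = c(0) + 4·Σᵢ₌₁ⁿ i = 8 + 4·n(n+1)/2.

c(n) = 4·n(n+1)/2 + 8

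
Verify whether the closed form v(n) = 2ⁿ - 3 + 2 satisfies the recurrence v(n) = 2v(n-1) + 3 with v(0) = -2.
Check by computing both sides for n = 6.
From the recurrence with v(0) = -2:
  v(0) = -2, v(1) = -1, v(2) = 1, v(3) = 5, v(4) = 13, v(5) = 29, v(6) = 61
  so the recurrence gives v(6) = 61.
From the proposed closed form v(n) = 2ⁿ - 3 + 2:
  v(6) = 63.
The recurrence gives 61 but the closed form gives 63, so the closed form does not satisfy the recurrence.

No, the closed form is incorrect.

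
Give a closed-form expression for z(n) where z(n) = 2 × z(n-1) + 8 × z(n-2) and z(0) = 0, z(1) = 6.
Recurrence: z(n) = 2 × z(n-1) + 8 × z(n-2), initial: z(0) = 0, z(1) = 6.
Characteristic equation: r² - 2r - 8 = 0, which factors as (r - 4)(r + 2) = 0, so r = 4, -2. General solution z(n) = A·4ⁿ + B·(-2)ⁿ. From z(0) = 0: A + B = 0. From z(1) = 6: 4A - 2B = 6. Solving gives A = 1, B = -1.

z(n) = 4ⁿ - (-2)ⁿ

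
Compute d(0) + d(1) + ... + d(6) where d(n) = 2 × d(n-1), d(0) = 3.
Computing the sequence terms: 3, 6, 12, 24, 48, 96, 192
Adding these values together:

381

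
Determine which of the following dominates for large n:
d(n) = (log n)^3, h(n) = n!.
Comparing growth rates:
Growth-rate hierarchy: log n ≺ any polynomial ≺ any exponential cⁿ (c>1) ≺ n! ≺ nⁿ.
factorial dominates polylogarithmic (log n)^3 asymptotically.

h(n) grows faster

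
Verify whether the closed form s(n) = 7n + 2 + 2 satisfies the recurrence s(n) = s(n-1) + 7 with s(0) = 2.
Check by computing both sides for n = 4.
From the recurrence with s(0) = 2:
  s(0) = 2, s(1) = 9, s(2) = 16, s(3) = 23, s(4) = 30
  so the recurrence gives s(4) = 30.
From the proposed closed form s(n) = 7n + 2 + 2:
  s(4) = 32.
The recurrence gives 30 but the closed form gives 32, so the closed form does not satisfy the recurrence.

No, the closed form is incorrect.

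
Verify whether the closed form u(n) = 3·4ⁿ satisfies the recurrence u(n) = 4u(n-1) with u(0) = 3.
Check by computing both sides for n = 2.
From the recurrence with u(0) = 3:
  u(0) = 3, u(1) = 12, u(2) = 48
  so the recurrence gives u(2) = 48.
From the proposed closed form u(n) = 3·4ⁿ:
  u(2) = 48.
Both sides give 48 at n = 2, and the initial condition(s) match, so the closed form is consistent.

Yes, the closed form is correct.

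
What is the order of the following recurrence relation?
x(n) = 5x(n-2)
The order is the largest lag k for which x(n-k) appears. Here the deepest term is x(n-2), so the order is 2.

Order 2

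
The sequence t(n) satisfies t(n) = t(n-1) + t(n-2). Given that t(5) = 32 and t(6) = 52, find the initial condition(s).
Work backwards using t(k) = t(k+2) - t(k+1):
t(4) = t(6) - t(5) = 52 - 32 = 20
t(3) = t(5) - t(4) = 32 - 20 = 12
t(2) = t(4) - t(3) = 20 - 12 = 8
t(1) = t(3) - t(2) = 12 - 8 = 4
t(0) = t(2) - t(1) = 8 - 4 = 4

t(0) = 4, t(1) = 4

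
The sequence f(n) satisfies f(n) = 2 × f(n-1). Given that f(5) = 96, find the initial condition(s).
In general f(n) = 2ⁿ · f(0). At n = 5: f(0) = f(5) / 2^5 = 96 / 32 = 3.

f(0) = 3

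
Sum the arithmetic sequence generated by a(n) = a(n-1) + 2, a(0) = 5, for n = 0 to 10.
Computing the sequence terms: 5, 7, 9, 11, 13, 15, 17, 19, 21, 23, 25
Adding these values together:

165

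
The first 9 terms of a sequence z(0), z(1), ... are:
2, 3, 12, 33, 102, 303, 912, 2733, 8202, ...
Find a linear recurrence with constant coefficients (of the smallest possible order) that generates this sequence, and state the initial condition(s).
Look for the lowest-order linear relation among consecutive terms.
Observation: z(n) - 2·z(n-1) - (3)·z(n-2) = 0 holds for the shown terms, and no order-1 relation z(n) = α·z(n-1) + β fits.
Check at n=3: 2·12 + (3)·3 = 33. ✓

z(n) = 2z(n-1) + 3z(n-2), z(0) = 2, z(1) = 3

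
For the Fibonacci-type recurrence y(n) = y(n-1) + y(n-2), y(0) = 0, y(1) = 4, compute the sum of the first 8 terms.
Computing the sequence terms: 0, 4, 4, 8, 12, 20, 32, 52
Adding these values together:

132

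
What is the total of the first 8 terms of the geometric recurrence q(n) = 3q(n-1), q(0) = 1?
Computing the sequence terms: 1, 3, 9, 27, 81, 243, 729, 2187
Adding these values together:

3280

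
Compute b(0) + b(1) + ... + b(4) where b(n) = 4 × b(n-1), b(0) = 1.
Computing the sequence terms: 1, 4, 16, 64, 256
Adding these values together:

341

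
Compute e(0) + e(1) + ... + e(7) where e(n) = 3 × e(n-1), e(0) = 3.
Computing the sequence terms: 3, 9, 27, 81, 243, 729, 2187, 6561
Adding these values together:

9840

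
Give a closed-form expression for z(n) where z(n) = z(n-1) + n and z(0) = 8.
Recurrence: z(n) = z(n-1) + n, initial: z(0) = 8.
Telescoping: z(n) = z(0) + Σᵢ₌₁ⁿ i = 8 + n(n+1)/2.

z(n) = n(n+1)/2 + 8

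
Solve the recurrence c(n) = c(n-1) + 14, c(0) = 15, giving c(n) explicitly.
Recurrence: c(n) = c(n-1) + 14, initial: c(0) = 15.
Each step adds 14, so c(n) = c(0) + 14n = 14n + 15.

c(n) = 14n + 15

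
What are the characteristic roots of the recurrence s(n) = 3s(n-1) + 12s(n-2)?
Substitute s(n) = rⁿ and divide through by rⁿ⁻²: r² - 3r - 12 = 0
Discriminant: 3² + 4·12 = 57, not a perfect square, so by the quadratic formula r = (3 ± √57)/2.
General solution: s(n) = A·r₁ⁿ + B·r₂ⁿ where r₁,r₂ = (3 ± √57)/2

Characteristic: r² - 3r - 12 = 0, Roots: r = (3 ± √57)/2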